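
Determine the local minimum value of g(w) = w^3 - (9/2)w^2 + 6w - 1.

1

g'(w) = 3w^2 - 9w + 6. Setting g'(w) = 0 gives w ∈ {1, 2}.
Second-derivative test with g''(w) = 6w - 9: g''(1) = -3 < 0 ⇒ local maximum; g''(2) = 3 > 0 ⇒ local minimum.
Thus g has its local minimum at w = 2, with value 1.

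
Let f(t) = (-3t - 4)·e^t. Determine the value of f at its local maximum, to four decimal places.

0.2909

f'(t) = (-3)·e^t + (-3t - 4)·1·e^t = (-3t - 7)·e^t. Since e^t > 0, the only critical point is t = -7/3.
f''(-7/3) has the same sign as -3 < 0, so this is a local maximum.
f(-7/3) = (3)·e^(-7/3) ≈ 0.2909.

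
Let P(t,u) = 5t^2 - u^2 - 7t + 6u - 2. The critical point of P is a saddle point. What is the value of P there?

91/20

∂P/∂t = 10t - 7 = 0 and ∂P/∂u = -2u + 6 = 0, so (t, u) = (7/10, 3).
The Hessian has P_{tt} = 10, P_{uu} = -2, P_{tu} = 0, giving D = -20 < 0, so the point is a saddle point.
P(7/10, 3) = 91/20.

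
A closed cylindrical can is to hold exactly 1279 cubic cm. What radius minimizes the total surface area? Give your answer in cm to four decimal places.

5.8825

With radius r and height h, πr²h = 1279 so h = 1279/(πr²), and S(r) = 2πr² + 2πrh = 2πr² + 2·1279/r.
S'(r) = 4πr − 2·1279/r² = 0 ⇒ r³ = 1279/(2π), so r ≈ 5.8825 and h = 2r ≈ 11.7650.
S''(r) = 4π + 4·1279/r³ > 0, so this is the minimum; S ≈ 652.2713.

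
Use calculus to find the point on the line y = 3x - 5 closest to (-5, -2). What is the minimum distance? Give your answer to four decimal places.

Minimize D(x)^2 = (x + 5)^2 + (3x - 3)^2.
d/dx[D^2] = 2(x + 5) + 2·3·(3x - 3) = 0 ⇒ x = 2/5.
Then y = -19/5 and the distance is √(162/5) ≈ 5.6921.

5.6921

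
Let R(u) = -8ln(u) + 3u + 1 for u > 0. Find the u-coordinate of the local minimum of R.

R'(u) = -8/u + 3 = 0 gives u = 8/3.
R''(u) = 8/u², which is positive for u > 0, so this is a local minimum.
R(8/3) = -8·ln(8/3) + 8 + 1 ≈ 1.1534.

8/3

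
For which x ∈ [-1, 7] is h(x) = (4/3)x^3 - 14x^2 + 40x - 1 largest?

7

Differentiating, h'(x) = 4x^2 - 28x + 40; which vanishes at x = 2 and x = 5.
Evaluating at the critical points and endpoints: h(-1) = -169/3; h(2) = 101/3; h(5) = 47/3; h(7) = 151/3.
So the maximum is h(7) = 151/3.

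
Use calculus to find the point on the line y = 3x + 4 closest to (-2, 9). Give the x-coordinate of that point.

13/10

Minimize D(x)^2 = (x + 2)^2 + (3x - 5)^2.
d/dx[D^2] = 2(x + 2) + 2·3·(3x - 5) = 0 ⇒ x = 13/10.
Then y = 79/10 and the distance is √(121/10) ≈ 3.4785.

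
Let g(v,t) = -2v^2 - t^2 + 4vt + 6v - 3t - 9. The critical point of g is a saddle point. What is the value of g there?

∂g/∂v = -4v + 4t + 6 = 0 and ∂g/∂t = 4v - 2t - 3 = 0, so (v, t) = (0, -3/2).
The Hessian has g_{vv} = -4, g_{tt} = -2, g_{vt} = 4, giving D = -8 < 0, so the point is a saddle point.
g(0, -3/2) = -27/4.

-27/4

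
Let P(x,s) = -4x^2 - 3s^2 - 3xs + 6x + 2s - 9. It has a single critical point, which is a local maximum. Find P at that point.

-263/39

∂P/∂x = -8x - 3s + 6 = 0 and ∂P/∂s = -3x - 6s + 2 = 0, so (x, s) = (10/13, -2/39).
The Hessian has P_{xx} = -8, P_{ss} = -6, P_{xs} = -3, giving D = 39 > 0 with P_{xx} < 0, so the point is a local maximum.
P(10/13, -2/39) = -263/39.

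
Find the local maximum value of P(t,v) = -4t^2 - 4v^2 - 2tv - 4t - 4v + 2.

∂P/∂t = -8t - 2v - 4 = 0 and ∂P/∂v = -2t - 8v - 4 = 0, so (t, v) = (-2/5, -2/5).
The Hessian has P_{tt} = -8, P_{vv} = -8, P_{tv} = -2, giving D = 60 > 0 with P_{tt} < 0, so the point is a local maximum.
P(-2/5, -2/5) = 18/5.

18/5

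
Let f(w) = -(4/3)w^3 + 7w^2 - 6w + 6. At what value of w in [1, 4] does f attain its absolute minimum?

1

Differentiating, f'(w) = -4w^2 + 14w - 6; whose only zero in [1, 4] is w = 3.
Evaluating at the critical points and endpoints: f(1) = 17/3, f(3) = 15, f(4) = 26/3.
The minimum over the interval is 17/3, attained at w = 1.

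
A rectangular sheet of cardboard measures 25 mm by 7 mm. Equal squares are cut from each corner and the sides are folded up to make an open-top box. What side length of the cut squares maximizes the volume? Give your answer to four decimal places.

1.6103

With cut size x, the volume is V(x) = x(25 − 2x)(7 − 2x) for 0 < x < 3.5.
V'(x) = 12x^2 − 128x + 175. Setting V'(x) = 0 gives x ≈ 1.6103 (the root in (0, 3.5)).
V''(x) = 24x − 128 is negative there, so this is the maximum; V ≈ 132.5487.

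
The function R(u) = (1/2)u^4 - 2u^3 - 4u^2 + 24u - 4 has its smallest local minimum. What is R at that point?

R'(u) = 2u^3 - 6u^2 - 8u + 24 = 0 at u = -2, 2, 3.
Since R''(u) = 6u^2 - 12u - 8, we get R''(-2) = 40 > 0 ⇒ local minimum; R''(2) = -8 < 0 ⇒ local maximum; R''(3) = 10 > 0 ⇒ local minimum.
So the smallest local minimum value is R(-2) = -44.

-44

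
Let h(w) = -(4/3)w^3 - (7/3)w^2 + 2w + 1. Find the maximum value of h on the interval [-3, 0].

h'(w) = -4w^2 - (14/3)w + 2, whose only zero in [-3, 0] is w = -3/2.
Evaluating at the critical points and endpoints: h(-3) = 10, h(-3/2) = -11/4, h(0) = 1.
So the maximum is h(-3) = 10.

10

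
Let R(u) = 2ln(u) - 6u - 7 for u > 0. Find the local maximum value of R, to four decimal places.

R'(u) = 2/u − 6 = 0 gives u = 1/3.
R''(u) = -2/u², which is negative for u > 0, so this is a local maximum.
R(1/3) = 2·ln(1/3) - 2 - 7 ≈ -11.1972.

-11.1972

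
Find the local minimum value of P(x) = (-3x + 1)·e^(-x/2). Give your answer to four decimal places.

P'(x) = (-3)·e^(-x/2) + (-3x + 1)·(-1/2)·e^(-x/2) = ((3/2)x - 7/2)·e^(-x/2). Since e^(-x/2) > 0, the only critical point is x = 7/3.
P''(7/3) has the same sign as 3/2 > 0, so this is a local minimum.
P(7/3) = (-6)·e^(-7/6) ≈ -1.8684.

-1.8684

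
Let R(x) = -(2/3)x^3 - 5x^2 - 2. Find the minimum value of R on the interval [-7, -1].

Differentiating, R'(x) = -2x^2 - 10x; whose only zero in [-7, -1] is x = -5.
Candidates: R(-7) = -55/3,  R(-5) = -131/3,  R(-1) = -19/3.
The minimum over the interval is -131/3, attained at x = -5.

-131/3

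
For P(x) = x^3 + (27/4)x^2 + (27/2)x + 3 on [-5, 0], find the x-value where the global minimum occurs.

-5

P'(x) = 3x^2 + (27/2)x + 27/2, which vanishes at x = -3 and x = -3/2.
Compare values at every candidate in [-5, 0]: P(-5) = -83/4, P(-3) = -15/4, P(-3/2) = -87/16, P(0) = 3.
The minimum over the interval is -83/4, attained at x = -5.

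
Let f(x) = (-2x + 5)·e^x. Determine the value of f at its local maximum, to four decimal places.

8.9634

f'(x) = (-2)·e^x + (-2x + 5)·1·e^x = (-2x + 3)·e^x. Since e^x > 0, the only critical point is x = 3/2.
f''(3/2) has the same sign as -2 < 0, so this is a local maximum.
f(3/2) = (2)·e^(3/2) ≈ 8.9634.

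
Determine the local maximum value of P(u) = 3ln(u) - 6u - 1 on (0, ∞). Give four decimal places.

P'(u) = 3/u − 6 = 0 gives u = 1/2.
P''(u) = -3/u², which is negative for u > 0, so this is a local maximum.
P(1/2) = 3·ln(1/2) - 3 - 1 ≈ -6.0794.

-6.0794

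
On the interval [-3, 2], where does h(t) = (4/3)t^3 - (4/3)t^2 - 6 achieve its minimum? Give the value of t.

Differentiating, h'(t) = 4t^2 - (8/3)t; which vanishes at t = 0 and t = 2/3.
Evaluating at the critical points and endpoints: h(-3) = -54, h(0) = -6, h(2/3) = -502/81, h(2) = -2/3.
The minimum over the interval is -54, attained at t = -3.

-3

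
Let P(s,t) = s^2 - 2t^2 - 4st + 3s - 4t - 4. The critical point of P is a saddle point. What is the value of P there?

-73/12

∂P/∂s = 2s - 4t + 3 = 0 and ∂P/∂t = -4s - 4t - 4 = 0, so (s, t) = (-7/6, 1/6).
The Hessian has P_{ss} = 2, P_{tt} = -4, P_{st} = -4, giving D = -24 < 0, so the point is a saddle point.
P(-7/6, 1/6) = -73/12.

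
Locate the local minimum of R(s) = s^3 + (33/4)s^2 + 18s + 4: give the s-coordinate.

Critical points: R'(s) = 3s^2 + (33/2)s + 18 vanishes at s = -4, -3/2.
R''(s) = 6s + 33/2. R''(-4) = -15/2 < 0 ⇒ local maximum; R''(-3/2) = 15/2 > 0 ⇒ local minimum.
So the local minimum value is R(-3/2) = -125/16.

-3/2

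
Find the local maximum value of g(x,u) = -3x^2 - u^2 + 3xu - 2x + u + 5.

16/3

∂g/∂x = -6x + 3u - 2 = 0 and ∂g/∂u = 3x - 2u + 1 = 0, so (x, u) = (-1/3, 0).
The Hessian has g_{xx} = -6, g_{uu} = -2, g_{xu} = 3, giving D = 3 > 0 with g_{xx} < 0, so the point is a local maximum.
g(-1/3, 0) = 16/3.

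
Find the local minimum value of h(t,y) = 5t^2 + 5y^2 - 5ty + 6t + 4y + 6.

∂h/∂t = 10t - 5y + 6 = 0 and ∂h/∂y = -5t + 10y + 4 = 0, so (t, y) = (-16/15, -14/15).
The Hessian has h_{tt} = 10, h_{yy} = 10, h_{ty} = -5, giving D = 75 > 0 with h_{tt} > 0, so the point is a local minimum.
h(-16/15, -14/15) = 14/15.

14/15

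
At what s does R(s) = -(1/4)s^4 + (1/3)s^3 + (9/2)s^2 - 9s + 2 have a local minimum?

R'(s) = -s^3 + s^2 + 9s - 9 = 0 at s = -3, 1, 3.
Second-derivative test with R''(s) = -3s^2 + 2s + 9: R''(-3) = -24 < 0 ⇒ local maximum; R''(1) = 8 > 0 ⇒ local minimum; R''(3) = -12 < 0 ⇒ local maximum.
Thus R has its local minimum at s = 1, with value -29/12.

1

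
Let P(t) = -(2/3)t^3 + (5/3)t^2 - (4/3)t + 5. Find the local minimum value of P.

377/81

Critical points: P'(t) = -2t^2 + (10/3)t - 4/3 vanishes at t = 2/3, 1.
Second-derivative test with P''(t) = -4t + 10/3: P''(2/3) = 2/3 > 0 ⇒ local minimum; P''(1) = -2/3 < 0 ⇒ local maximum.
So the local minimum value is P(2/3) = 377/81.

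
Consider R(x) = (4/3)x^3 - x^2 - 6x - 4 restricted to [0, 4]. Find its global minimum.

R'(x) = 4x^2 - 2x - 6, whose only zero in [0, 4] is x = 3/2.
Compare values at every candidate in [0, 4]: R(0) = -4; R(3/2) = -43/4; R(4) = 124/3.
Hence the absolute minimum is -43/4 at x = 3/2.

-43/4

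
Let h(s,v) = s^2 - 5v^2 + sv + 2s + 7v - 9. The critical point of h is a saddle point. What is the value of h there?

∂h/∂s = 2s + v + 2 = 0 and ∂h/∂v = s - 10v + 7 = 0, so (s, v) = (-9/7, 4/7).
The Hessian has h_{ss} = 2, h_{vv} = -10, h_{sv} = 1, giving D = -21 < 0, so the point is a saddle point.
h(-9/7, 4/7) = -58/7.

-58/7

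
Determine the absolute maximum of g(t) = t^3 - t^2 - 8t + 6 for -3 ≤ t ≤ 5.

66

The derivative is 3t^2 - 2t - 8, which vanishes at t = -4/3 and t = 2.
Compare values at every candidate in [-3, 5]: g(-3) = -6; g(-4/3) = 338/27; g(2) = -6; g(5) = 66.
Hence the absolute maximum is 66 at t = 5.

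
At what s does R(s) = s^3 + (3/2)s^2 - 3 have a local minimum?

0

R'(s) = 3s^2 + 3s. Setting R'(s) = 0 gives s ∈ {-1, 0}.
Since R''(s) = 6s + 3, we get R''(-1) = -3 < 0 ⇒ local maximum; R''(0) = 3 > 0 ⇒ local minimum.
So the local minimum value is R(0) = -3.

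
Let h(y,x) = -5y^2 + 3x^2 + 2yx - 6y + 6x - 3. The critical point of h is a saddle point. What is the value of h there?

∂h/∂y = -10y + 2x - 6 = 0 and ∂h/∂x = 2y + 6x + 6 = 0, so (y, x) = (-3/4, -3/4).
The Hessian has h_{yy} = -10, h_{xx} = 6, h_{yx} = 2, giving D = -64 < 0, so the point is a saddle point.
h(-3/4, -3/4) = -3.

-3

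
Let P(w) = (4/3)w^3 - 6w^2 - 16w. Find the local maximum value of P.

26/3

P'(w) = 4w^2 - 12w - 16 = 0 at w = -1, 4.
P''(w) = 8w - 12. P''(-1) = -20 < 0 ⇒ local maximum; P''(4) = 20 > 0 ⇒ local minimum.
So the local maximum value is P(-1) = 26/3.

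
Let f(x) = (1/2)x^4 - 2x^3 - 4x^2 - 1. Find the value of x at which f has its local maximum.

0

f'(x) = 2x^3 - 6x^2 - 8x. Setting f'(x) = 0 gives x ∈ {-1, 0, 4}.
Since f''(x) = 6x^2 - 12x - 8, we get f''(-1) = 10 > 0 ⇒ local minimum; f''(0) = -8 < 0 ⇒ local maximum; f''(4) = 40 > 0 ⇒ local minimum.
The local maximum is f(0) = -1.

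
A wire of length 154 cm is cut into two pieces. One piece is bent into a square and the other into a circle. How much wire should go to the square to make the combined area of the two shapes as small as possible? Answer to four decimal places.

Let x be the length used for the square. Square side x/4; circle radius (154−x)/(2π).
A(x) = (x/4)² + π·((154−x)/(2π))² = x²/16 + (154−x)²/(4π) for 0 ≤ x ≤ 154. A'(x) = x/8 − (154−x)/(2π) = 0 gives x = 4·154/(π+4) ≈ 86.2553.
A'' = 1/8 + 1/(2π) > 0, so this gives the minimum combined area; x ≈ 86.2553 cm to the square.

86.2553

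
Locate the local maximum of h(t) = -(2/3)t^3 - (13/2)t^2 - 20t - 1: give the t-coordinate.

h'(t) = -2t^2 - 13t - 20 = 0 at t = -4, -5/2.
Second-derivative test with h''(t) = -4t - 13: h''(-4) = 3 > 0 ⇒ local minimum; h''(-5/2) = -3 < 0 ⇒ local maximum.
Thus h has its local maximum at t = -5/2, with value 451/24.

-5/2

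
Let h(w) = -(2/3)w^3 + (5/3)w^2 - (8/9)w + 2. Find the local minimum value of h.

h'(w) = -2w^2 + (10/3)w - 8/9. Setting h'(w) = 0 gives w ∈ {1/3, 4/3}.
h''(w) = -4w + 10/3. h''(1/3) = 2 > 0 ⇒ local minimum; h''(4/3) = -2 < 0 ⇒ local maximum.
So the local minimum value is h(1/3) = 151/81.

151/81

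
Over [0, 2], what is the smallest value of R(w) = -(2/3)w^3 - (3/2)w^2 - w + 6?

The derivative is -2w^2 - 3w - 1, which has no zeros in [0, 2].
Evaluating at the critical points and endpoints: R(0) = 6, R(2) = -22/3.
Hence the absolute minimum is -22/3 at w = 2.

-22/3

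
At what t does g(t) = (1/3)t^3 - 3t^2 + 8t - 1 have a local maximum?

2

Critical points: g'(t) = t^2 - 6t + 8 vanishes at t = 2, 4.
Second-derivative test with g''(t) = 2t - 6: g''(2) = -2 < 0 ⇒ local maximum; g''(4) = 2 > 0 ⇒ local minimum.
The local maximum is g(2) = 17/3.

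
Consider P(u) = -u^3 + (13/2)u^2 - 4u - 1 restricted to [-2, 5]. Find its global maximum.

41

Differentiating, P'(u) = -3u^2 + 13u - 4; which vanishes at u = 1/3 and u = 4.
Candidates: P(-2) = 41; P(1/3) = -89/54; P(4) = 23; P(5) = 33/2.
The maximum over the interval is 41, attained at u = -2.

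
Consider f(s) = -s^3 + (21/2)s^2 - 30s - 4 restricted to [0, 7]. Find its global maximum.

Differentiating, f'(s) = -3s^2 + 21s - 30; which vanishes at s = 2 and s = 5.
Candidates: f(0) = -4; f(2) = -30; f(5) = -33/2; f(7) = -85/2.
So the maximum is f(0) = -4.

-4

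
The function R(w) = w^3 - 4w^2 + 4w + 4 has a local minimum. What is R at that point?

Critical points: R'(w) = 3w^2 - 8w + 4 vanishes at w = 2/3, 2.
Since R''(w) = 6w - 8, we get R''(2/3) = -4 < 0 ⇒ local maximum; R''(2) = 4 > 0 ⇒ local minimum.
Thus R has its local minimum at w = 2, with value 4.

4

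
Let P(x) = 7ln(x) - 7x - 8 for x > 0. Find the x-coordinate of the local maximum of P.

1

P'(x) = 7/x − 7 = 0 gives x = 1.
P''(x) = -7/x², which is negative for x > 0, so this is a local maximum.
P(1) = 7·ln(1) - 7 - 8 ≈ -15.0000.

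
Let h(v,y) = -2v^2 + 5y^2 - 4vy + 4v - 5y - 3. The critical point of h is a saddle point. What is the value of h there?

-109/28

∂h/∂v = -4v - 4y + 4 = 0 and ∂h/∂y = -4v + 10y - 5 = 0, so (v, y) = (5/14, 9/14).
The Hessian has h_{vv} = -4, h_{yy} = 10, h_{vy} = -4, giving D = -56 < 0, so the point is a saddle point.
h(5/14, 9/14) = -109/28.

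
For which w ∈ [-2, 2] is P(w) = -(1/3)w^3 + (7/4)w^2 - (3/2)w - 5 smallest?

1/2

P'(w) = -w^2 + (7/2)w - 3/2, whose only zero in [-2, 2] is w = 1/2.
Compare values at every candidate in [-2, 2]: P(-2) = 23/3; P(1/2) = -257/48; P(2) = -11/3.
The minimum over the interval is -257/48, attained at w = 1/2.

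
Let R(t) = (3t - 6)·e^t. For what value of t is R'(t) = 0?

R'(t) = 3·e^t + (3t - 6)·1·e^t = (3t - 3)·e^t. Since e^t > 0, the only critical point is t = 1.
R''(1) has the same sign as 3 > 0, so this is a local minimum.
R(1) = (-3)·e^(1) ≈ -8.1548.

1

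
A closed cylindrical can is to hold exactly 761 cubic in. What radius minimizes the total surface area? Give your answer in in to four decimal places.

With radius r and height h, πr²h = 761 so h = 761/(πr²), and S(r) = 2πr² + 2πrh = 2πr² + 2·761/r.
S'(r) = 4πr − 2·761/r² = 0 ⇒ r³ = 761/(2π), so r ≈ 4.9477 and h = 2r ≈ 9.8954.
S''(r) = 4π + 4·761/r³ > 0, so this is the minimum; S ≈ 461.4284.

4.9477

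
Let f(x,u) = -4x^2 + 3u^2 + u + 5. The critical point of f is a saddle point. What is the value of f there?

∂f/∂x = -8x = 0 and ∂f/∂u = 6u + 1 = 0, so (x, u) = (0, -1/6).
The Hessian has f_{xx} = -8, f_{uu} = 6, f_{xu} = 0, giving D = -48 < 0, so the point is a saddle point.
f(0, -1/6) = 59/12.

59/12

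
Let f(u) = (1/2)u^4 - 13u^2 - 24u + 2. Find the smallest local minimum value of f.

-174

f'(u) = 2u^3 - 26u - 24. Setting f'(u) = 0 gives u ∈ {-3, -1, 4}.
Since f''(u) = 6u^2 - 26, we get f''(-3) = 28 > 0 ⇒ local minimum; f''(-1) = -20 < 0 ⇒ local maximum; f''(4) = 70 > 0 ⇒ local minimum.
So the smallest local minimum value is f(4) = -174.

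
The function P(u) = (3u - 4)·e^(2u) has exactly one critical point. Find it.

5/6

P'(u) = 3·e^(2u) + (3u - 4)·2·e^(2u) = (6u - 5)·e^(2u). Since e^(2u) > 0, the only critical point is u = 5/6.
P''(5/6) has the same sign as 6 > 0, so this is a local minimum.
P(5/6) = (-3/2)·e^(5/3) ≈ -7.9417.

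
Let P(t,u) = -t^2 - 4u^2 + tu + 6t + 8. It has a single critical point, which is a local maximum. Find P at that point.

∂P/∂t = -2t + u + 6 = 0 and ∂P/∂u = t - 8u = 0, so (t, u) = (16/5, 2/5).
The Hessian has P_{tt} = -2, P_{uu} = -8, P_{tu} = 1, giving D = 15 > 0 with P_{tt} < 0, so the point is a local maximum.
P(16/5, 2/5) = 88/5.

88/5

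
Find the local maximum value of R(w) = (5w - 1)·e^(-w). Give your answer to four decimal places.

By the product rule, R'(w) = (-5w + 6)·e^(-w). Since e^(-w) > 0, the only critical point is w = 6/5.
R''(6/5) has the same sign as -5 < 0, so this is a local maximum.
R(6/5) = (5)·e^(-6/5) ≈ 1.5060.

1.5060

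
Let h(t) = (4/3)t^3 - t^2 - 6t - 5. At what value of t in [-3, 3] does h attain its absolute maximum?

h'(t) = 4t^2 - 2t - 6, which vanishes at t = -1 and t = 3/2.
Candidates: h(-3) = -32,  h(-1) = -4/3,  h(3/2) = -47/4,  h(3) = 4.
The maximum over the interval is 4, attained at t = 3.

3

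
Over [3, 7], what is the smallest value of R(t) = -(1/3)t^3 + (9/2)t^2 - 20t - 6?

R'(t) = -t^2 + 9t - 20, which vanishes at t = 4 and t = 5.
Evaluating at the critical points and endpoints: R(3) = -69/2, R(4) = -106/3, R(5) = -211/6, R(7) = -239/6.
The minimum over the interval is -239/6, attained at t = 7.

-239/6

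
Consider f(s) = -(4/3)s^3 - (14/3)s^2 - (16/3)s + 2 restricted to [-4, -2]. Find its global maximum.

The derivative is -4s^2 - (28/3)s - 16/3, which has no zeros in [-4, -2].
Candidates: f(-4) = 34; f(-2) = 14/3.
So the maximum is f(-4) = 34.

34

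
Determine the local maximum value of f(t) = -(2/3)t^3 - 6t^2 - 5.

-5

f'(t) = -2t^2 - 12t = 0 at t = -6, 0.
f''(t) = -4t - 12. f''(-6) = 12 > 0 ⇒ local minimum; f''(0) = -12 < 0 ⇒ local maximum.
Thus f has its local maximum at t = 0, with value -5.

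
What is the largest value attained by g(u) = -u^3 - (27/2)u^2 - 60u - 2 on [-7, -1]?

199/2

The derivative is -3u^2 - 27u - 60, which vanishes at u = -5 and u = -4.
Candidates: g(-7) = 199/2; g(-5) = 171/2; g(-4) = 86; g(-1) = 91/2.
The maximum over the interval is 199/2, attained at u = -7.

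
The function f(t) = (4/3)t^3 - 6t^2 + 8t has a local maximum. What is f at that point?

Critical points: f'(t) = 4t^2 - 12t + 8 vanishes at t = 1, 2.
f''(t) = 8t - 12. f''(1) = -4 < 0 ⇒ local maximum; f''(2) = 4 > 0 ⇒ local minimum.
So the local maximum value is f(1) = 10/3.

10/3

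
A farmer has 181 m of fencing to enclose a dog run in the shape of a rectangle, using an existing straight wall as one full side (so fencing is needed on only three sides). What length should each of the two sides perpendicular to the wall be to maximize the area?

181/4

Let the sides perpendicular to the wall have length x and the parallel side y, so 2x + y = 181 and the area is A = xy = x(181 − 2x).
A'(x) = 181 − 4x = 0 gives x = 181/4, and A''(x) = −4 < 0 confirms a maximum.
Then y = 181 − 2·181/4 = 181/2 and A = 32761/8.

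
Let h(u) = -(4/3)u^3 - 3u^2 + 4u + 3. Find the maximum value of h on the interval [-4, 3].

73/3

h'(u) = -4u^2 - 6u + 4, which vanishes at u = -2 and u = 1/2.
Evaluating at the critical points and endpoints: h(-4) = 73/3,  h(-2) = -19/3,  h(1/2) = 49/12,  h(3) = -48.
The maximum over the interval is 73/3, attained at u = -4.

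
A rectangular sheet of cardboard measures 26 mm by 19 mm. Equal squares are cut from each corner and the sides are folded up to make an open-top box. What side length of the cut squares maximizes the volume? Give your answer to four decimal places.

With cut size x, the volume is V(x) = x(26 − 2x)(19 − 2x) for 0 < x < 9.5.
V'(x) = 12x^2 − 180x + 494. Setting V'(x) = 0 gives x ≈ 3.6163 (the root in (0, 9.5)).
V''(x) = 24x − 180 is negative there, so this is the maximum; V ≈ 798.6364.

3.6163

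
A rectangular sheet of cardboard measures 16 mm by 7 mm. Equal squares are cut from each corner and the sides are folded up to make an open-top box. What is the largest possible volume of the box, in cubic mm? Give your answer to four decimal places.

78.0090

With cut size x, the volume is V(x) = x(16 − 2x)(7 − 2x) for 0 < x < 3.5.
V'(x) = 12x^2 − 92x + 112. Setting V'(x) = 0 gives x ≈ 1.5179 (the root in (0, 3.5)).
V''(x) = 24x − 92 is negative there, so this is the maximum; V ≈ 78.0090.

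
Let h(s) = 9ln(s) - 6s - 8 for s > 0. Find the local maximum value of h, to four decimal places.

-13.3508

h'(s) = 9/s − 6 = 0 gives s = 3/2.
h''(s) = -9/s², which is negative for s > 0, so this is a local maximum.
h(3/2) = 9·ln(3/2) - 9 - 8 ≈ -13.3508.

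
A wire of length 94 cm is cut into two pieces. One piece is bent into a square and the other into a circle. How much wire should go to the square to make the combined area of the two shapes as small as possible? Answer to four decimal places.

52.6493

Let x be the length used for the square. Square side x/4; circle radius (94−x)/(2π).
A(x) = (x/4)² + π·((94−x)/(2π))² = x²/16 + (94−x)²/(4π) for 0 ≤ x ≤ 94. A'(x) = x/8 − (94−x)/(2π) = 0 gives x = 4·94/(π+4) ≈ 52.6493.
A'' = 1/8 + 1/(2π) > 0, so this gives the minimum combined area; x ≈ 52.6493 cm to the square.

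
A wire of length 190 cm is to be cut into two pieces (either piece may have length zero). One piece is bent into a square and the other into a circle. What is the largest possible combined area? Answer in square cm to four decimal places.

2872.7467

Let x be the length used for the square. Square side x/4; circle radius (190−x)/(2π).
A(x) = (x/4)² + π·((190−x)/(2π))² = x²/16 + (190−x)²/(4π) for 0 ≤ x ≤ 190. A'(x) = x/8 − (190−x)/(2π) = 0 gives x = 4·190/(π+4) ≈ 106.4188.
A'' > 0, so the interior critical point is a minimum; the maximum is at an endpoint. A(0) = 2872.7467 and A(190) = 2256.2500, so the largest area is 2872.7467.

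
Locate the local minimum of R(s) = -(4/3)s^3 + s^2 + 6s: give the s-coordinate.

-1

Critical points: R'(s) = -4s^2 + 2s + 6 vanishes at s = -1, 3/2.
R''(s) = -8s + 2. R''(-1) = 10 > 0 ⇒ local minimum; R''(3/2) = -10 < 0 ⇒ local maximum.
So the local minimum value is R(-1) = -11/3.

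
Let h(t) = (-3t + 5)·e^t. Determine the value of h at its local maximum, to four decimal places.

By the product rule, h'(t) = (-3t + 2)·e^t. Since e^t > 0, the only critical point is t = 2/3.
h''(2/3) has the same sign as -3 < 0, so this is a local maximum.
h(2/3) = (3)·e^(2/3) ≈ 5.8432.

5.8432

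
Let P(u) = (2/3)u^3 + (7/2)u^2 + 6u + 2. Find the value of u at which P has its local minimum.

-3/2

P'(u) = 2u^2 + 7u + 6 = 0 at u = -2, -3/2.
Second-derivative test with P''(u) = 4u + 7: P''(-2) = -1 < 0 ⇒ local maximum; P''(-3/2) = 1 > 0 ⇒ local minimum.
Thus P has its local minimum at u = -3/2, with value -11/8.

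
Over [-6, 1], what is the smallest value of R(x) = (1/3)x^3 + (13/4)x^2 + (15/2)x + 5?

The derivative is x^2 + (13/2)x + 15/2, which vanishes at x = -5 and x = -3/2.
Compare values at every candidate in [-6, 1]: R(-6) = 5, R(-5) = 85/12, R(-3/2) = -1/16, R(1) = 193/12.
The minimum over the interval is -1/16, attained at x = -3/2.

-1/16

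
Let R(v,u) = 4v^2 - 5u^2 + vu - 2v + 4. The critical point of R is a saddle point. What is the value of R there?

304/81

∂R/∂v = 8v + u - 2 = 0 and ∂R/∂u = v - 10u = 0, so (v, u) = (20/81, 2/81).
The Hessian has R_{vv} = 8, R_{uu} = -10, R_{vu} = 1, giving D = -81 < 0, so the point is a saddle point.
R(20/81, 2/81) = 304/81.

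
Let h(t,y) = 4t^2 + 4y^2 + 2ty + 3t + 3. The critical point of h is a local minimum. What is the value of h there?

∂h/∂t = 8t + 2y + 3 = 0 and ∂h/∂y = 2t + 8y = 0, so (t, y) = (-2/5, 1/10).
The Hessian has h_{tt} = 8, h_{yy} = 8, h_{ty} = 2, giving D = 60 > 0 with h_{tt} > 0, so the point is a local minimum.
h(-2/5, 1/10) = 12/5.

12/5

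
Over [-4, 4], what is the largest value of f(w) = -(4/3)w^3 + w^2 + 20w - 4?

377/12

f'(w) = -4w^2 + 2w + 20, which vanishes at w = -2 and w = 5/2.
Compare values at every candidate in [-4, 4]: f(-4) = 52/3; f(-2) = -88/3; f(5/2) = 377/12; f(4) = 20/3.
The maximum over the interval is 377/12, attained at w = 5/2.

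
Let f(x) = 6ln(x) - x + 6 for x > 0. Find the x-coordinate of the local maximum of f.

6

f'(x) = 6/x − 1 = 0 gives x = 6.
f''(x) = -6/x², which is negative for x > 0, so this is a local maximum.
f(6) = 6·ln(6) - 6 + 6 ≈ 10.7506.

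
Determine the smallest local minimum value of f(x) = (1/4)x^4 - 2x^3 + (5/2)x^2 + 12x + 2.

-21/4

f'(x) = x^3 - 6x^2 + 5x + 12 = 0 at x = -1, 3, 4.
f''(x) = 3x^2 - 12x + 5. f''(-1) = 20 > 0 ⇒ local minimum; f''(3) = -4 < 0 ⇒ local maximum; f''(4) = 5 > 0 ⇒ local minimum.
So the smallest local minimum value is f(-1) = -21/4.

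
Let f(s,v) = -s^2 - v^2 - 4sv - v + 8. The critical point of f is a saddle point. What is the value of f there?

95/12

∂f/∂s = -2s - 4v = 0 and ∂f/∂v = -4s - 2v - 1 = 0, so (s, v) = (-1/3, 1/6).
The Hessian has f_{ss} = -2, f_{vv} = -2, f_{sv} = -4, giving D = -12 < 0, so the point is a saddle point.
f(-1/3, 1/6) = 95/12.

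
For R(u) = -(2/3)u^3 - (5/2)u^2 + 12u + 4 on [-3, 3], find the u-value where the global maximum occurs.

3/2

Differentiating, R'(u) = -2u^2 - 5u + 12; whose only zero in [-3, 3] is u = 3/2.
Evaluating at the critical points and endpoints: R(-3) = -73/2; R(3/2) = 113/8; R(3) = -1/2.
Hence the absolute maximum is 113/8 at u = 3/2.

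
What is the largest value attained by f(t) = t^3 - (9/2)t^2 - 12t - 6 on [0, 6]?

The derivative is 3t^2 - 9t - 12, whose only zero in [0, 6] is t = 4.
Candidates: f(0) = -6; f(4) = -62; f(6) = -24.
So the maximum is f(0) = -6.

-6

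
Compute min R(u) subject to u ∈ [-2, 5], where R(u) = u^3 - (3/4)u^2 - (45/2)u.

-189/4

The derivative is 3u^2 - (3/2)u - 45/2, whose only zero in [-2, 5] is u = 3.
Compare values at every candidate in [-2, 5]: R(-2) = 34; R(3) = -189/4; R(5) = -25/4.
So the minimum is R(3) = -189/4.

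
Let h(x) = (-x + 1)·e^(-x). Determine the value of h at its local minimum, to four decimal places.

h'(x) = (-1)·e^(-x) + (-x + 1)·(-1)·e^(-x) = (x - 2)·e^(-x). Since e^(-x) > 0, the only critical point is x = 2.
h''(2) has the same sign as 1 > 0, so this is a local minimum.
h(2) = (-1)·e^(-2) ≈ -0.1353.

-0.1353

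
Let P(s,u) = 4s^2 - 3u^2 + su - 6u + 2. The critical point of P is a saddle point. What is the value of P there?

242/49

∂P/∂s = 8s + u = 0 and ∂P/∂u = s - 6u - 6 = 0, so (s, u) = (6/49, -48/49).
The Hessian has P_{ss} = 8, P_{uu} = -6, P_{su} = 1, giving D = -49 < 0, so the point is a saddle point.
P(6/49, -48/49) = 242/49.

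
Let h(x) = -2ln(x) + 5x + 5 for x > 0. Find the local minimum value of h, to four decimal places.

8.8326

h'(x) = -2/x + 5 = 0 gives x = 2/5.
h''(x) = 2/x², which is positive for x > 0, so this is a local minimum.
h(2/5) = -2·ln(2/5) + 2 + 5 ≈ 8.8326.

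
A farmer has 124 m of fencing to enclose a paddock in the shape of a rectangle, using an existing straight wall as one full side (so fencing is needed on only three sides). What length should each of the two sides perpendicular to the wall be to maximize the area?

31

Let the sides perpendicular to the wall have length x and the parallel side y, so 2x + y = 124 and the area is A = xy = x(124 − 2x).
A'(x) = 124 − 4x = 0 gives x = 31, and A''(x) = −4 < 0 confirms a maximum.
Then y = 124 − 2·31 = 62 and A = 1922.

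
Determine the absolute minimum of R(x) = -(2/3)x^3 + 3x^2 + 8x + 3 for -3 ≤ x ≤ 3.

-4/3

R'(x) = -2x^2 + 6x + 8, whose only zero in [-3, 3] is x = -1.
Candidates: R(-3) = 24; R(-1) = -4/3; R(3) = 36.
So the minimum is R(-1) = -4/3.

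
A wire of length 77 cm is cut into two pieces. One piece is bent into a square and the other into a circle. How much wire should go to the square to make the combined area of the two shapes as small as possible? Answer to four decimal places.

43.1276

Let x be the length used for the square. Square side x/4; circle radius (77−x)/(2π).
A(x) = (x/4)² + π·((77−x)/(2π))² = x²/16 + (77−x)²/(4π) for 0 ≤ x ≤ 77. A'(x) = x/8 − (77−x)/(2π) = 0 gives x = 4·77/(π+4) ≈ 43.1276.
A'' = 1/8 + 1/(2π) > 0, so this gives the minimum combined area; x ≈ 43.1276 cm to the square.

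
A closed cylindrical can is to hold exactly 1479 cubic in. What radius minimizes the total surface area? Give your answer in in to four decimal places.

With radius r and height h, πr²h = 1479 so h = 1479/(πr²), and S(r) = 2πr² + 2πrh = 2πr² + 2·1479/r.
S'(r) = 4πr − 2·1479/r² = 0 ⇒ r³ = 1479/(2π), so r ≈ 6.1744 and h = 2r ≈ 12.3488.
S''(r) = 4π + 4·1479/r³ > 0, so this is the minimum; S ≈ 718.6101.

6.1744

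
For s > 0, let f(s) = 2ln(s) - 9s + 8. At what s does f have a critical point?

2/9

f'(s) = 2/s − 9 = 0 gives s = 2/9.
f''(s) = -2/s², which is negative for s > 0, so this is a local maximum.
f(2/9) = 2·ln(2/9) - 2 + 8 ≈ 2.9918.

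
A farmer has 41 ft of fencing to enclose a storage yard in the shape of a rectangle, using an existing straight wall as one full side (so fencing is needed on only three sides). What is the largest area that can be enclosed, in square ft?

Let the sides perpendicular to the wall have length x and the parallel side y, so 2x + y = 41 and the area is A = xy = x(41 − 2x).
A'(x) = 41 − 4x = 0 gives x = 41/4, and A''(x) = −4 < 0 confirms a maximum.
Then y = 41 − 2·41/4 = 41/2 and A = 1681/8.

1681/8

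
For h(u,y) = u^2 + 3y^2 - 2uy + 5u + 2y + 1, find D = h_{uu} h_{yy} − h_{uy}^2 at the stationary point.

8

∂h/∂u = 2u - 2y + 5 = 0 and ∂h/∂y = -2u + 6y + 2 = 0, so (u, y) = (-17/4, -7/4).
The Hessian has h_{uu} = 2, h_{yy} = 6, h_{uy} = -2, giving D = 8 > 0 with h_{uu} > 0, so the point is a local minimum.
D = (2)·(6) − (-2)^2 = 8.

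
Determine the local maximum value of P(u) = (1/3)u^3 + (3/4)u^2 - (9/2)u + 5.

P'(u) = u^2 + (3/2)u - 9/2. Setting P'(u) = 0 gives u ∈ {-3, 3/2}.
Second-derivative test with P''(u) = 2u + 3/2: P''(-3) = -9/2 < 0 ⇒ local maximum; P''(3/2) = 9/2 > 0 ⇒ local minimum.
Thus P has its local maximum at u = -3, with value 65/4.

65/4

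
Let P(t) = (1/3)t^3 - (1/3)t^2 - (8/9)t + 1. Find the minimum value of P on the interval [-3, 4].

-25/3

Differentiating, P'(t) = t^2 - (2/3)t - 8/9; which vanishes at t = -2/3 and t = 4/3.
Candidates: P(-3) = -25/3,  P(-2/3) = 109/81,  P(4/3) = 1/81,  P(4) = 121/9.
Hence the absolute minimum is -25/3 at t = -3.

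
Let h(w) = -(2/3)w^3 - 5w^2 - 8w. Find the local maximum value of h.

11/3

Critical points: h'(w) = -2w^2 - 10w - 8 vanishes at w = -4, -1.
Since h''(w) = -4w - 10, we get h''(-4) = 6 > 0 ⇒ local minimum; h''(-1) = -6 < 0 ⇒ local maximum.
Thus h has its local maximum at w = -1, with value 11/3.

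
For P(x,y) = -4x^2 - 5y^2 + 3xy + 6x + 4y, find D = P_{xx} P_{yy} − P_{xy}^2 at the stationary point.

71

∂P/∂x = -8x + 3y + 6 = 0 and ∂P/∂y = 3x - 10y + 4 = 0, so (x, y) = (72/71, 50/71).
The Hessian has P_{xx} = -8, P_{yy} = -10, P_{xy} = 3, giving D = 71 > 0 with P_{xx} < 0, so the point is a local maximum.
D = (-8)·(-10) − (3)^2 = 71.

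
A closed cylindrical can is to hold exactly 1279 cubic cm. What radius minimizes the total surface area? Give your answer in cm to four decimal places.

5.8825

With radius r and height h, πr²h = 1279 so h = 1279/(πr²), and S(r) = 2πr² + 2πrh = 2πr² + 2·1279/r.
S'(r) = 4πr − 2·1279/r² = 0 ⇒ r³ = 1279/(2π), so r ≈ 5.8825 and h = 2r ≈ 11.7650.
S''(r) = 4π + 4·1279/r³ > 0, so this is the minimum; S ≈ 652.2713.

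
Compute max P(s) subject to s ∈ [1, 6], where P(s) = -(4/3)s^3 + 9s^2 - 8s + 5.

95/3

Differentiating, P'(s) = -4s^2 + 18s - 8; whose only zero in [1, 6] is s = 4.
Candidates: P(1) = 14/3; P(4) = 95/3; P(6) = -7.
So the maximum is P(4) = 95/3.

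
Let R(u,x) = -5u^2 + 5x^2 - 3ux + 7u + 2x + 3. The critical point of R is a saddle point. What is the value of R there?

∂R/∂u = -10u - 3x + 7 = 0 and ∂R/∂x = -3u + 10x + 2 = 0, so (u, x) = (76/109, 1/109).
The Hessian has R_{uu} = -10, R_{xx} = 10, R_{ux} = -3, giving D = -109 < 0, so the point is a saddle point.
R(76/109, 1/109) = 594/109.

594/109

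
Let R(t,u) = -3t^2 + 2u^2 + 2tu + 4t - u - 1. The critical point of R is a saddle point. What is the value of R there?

9/28

∂R/∂t = -6t + 2u + 4 = 0 and ∂R/∂u = 2t + 4u - 1 = 0, so (t, u) = (9/14, -1/14).
The Hessian has R_{tt} = -6, R_{uu} = 4, R_{tu} = 2, giving D = -28 < 0, so the point is a saddle point.
R(9/14, -1/14) = 9/28.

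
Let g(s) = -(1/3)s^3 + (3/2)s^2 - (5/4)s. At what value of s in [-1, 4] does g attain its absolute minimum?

4

Differentiating, g'(s) = -s^2 + 3s - 5/4; which vanishes at s = 1/2 and s = 5/2.
Evaluating at the critical points and endpoints: g(-1) = 37/12; g(1/2) = -7/24; g(5/2) = 25/24; g(4) = -7/3.
The minimum over the interval is -7/3, attained at s = 4.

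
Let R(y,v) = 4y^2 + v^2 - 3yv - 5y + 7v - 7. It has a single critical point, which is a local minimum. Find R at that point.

∂R/∂y = 8y - 3v - 5 = 0 and ∂R/∂v = -3y + 2v + 7 = 0, so (y, v) = (-11/7, -41/7).
The Hessian has R_{yy} = 8, R_{vv} = 2, R_{yv} = -3, giving D = 7 > 0 with R_{yy} > 0, so the point is a local minimum.
R(-11/7, -41/7) = -165/7.

-165/7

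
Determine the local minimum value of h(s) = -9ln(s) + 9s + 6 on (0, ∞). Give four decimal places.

h'(s) = -9/s + 9 = 0 gives s = 1.
h''(s) = 9/s², which is positive for s > 0, so this is a local minimum.
h(1) = -9·ln(1) + 9 + 6 ≈ 15.0000.

15.0000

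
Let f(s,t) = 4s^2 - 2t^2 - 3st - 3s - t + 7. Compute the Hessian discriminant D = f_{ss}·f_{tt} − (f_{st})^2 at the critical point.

-41

∂f/∂s = 8s - 3t - 3 = 0 and ∂f/∂t = -3s - 4t - 1 = 0, so (s, t) = (9/41, -17/41).
The Hessian has f_{ss} = 8, f_{tt} = -4, f_{st} = -3, giving D = -41 < 0, so the point is a saddle point.
D = (8)·(-4) − (-3)^2 = -41.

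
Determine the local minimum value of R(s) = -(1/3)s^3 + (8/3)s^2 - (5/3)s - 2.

R'(s) = -s^2 + (16/3)s - 5/3. Setting R'(s) = 0 gives s ∈ {1/3, 5}.
Since R''(s) = -2s + 16/3, we get R''(1/3) = 14/3 > 0 ⇒ local minimum; R''(5) = -14/3 < 0 ⇒ local maximum.
So the local minimum value is R(1/3) = -184/81.

-184/81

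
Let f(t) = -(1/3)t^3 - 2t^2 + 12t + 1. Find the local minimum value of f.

f'(t) = -t^2 - 4t + 12. Setting f'(t) = 0 gives t ∈ {-6, 2}.
f''(t) = -2t - 4. f''(-6) = 8 > 0 ⇒ local minimum; f''(2) = -8 < 0 ⇒ local maximum.
So the local minimum value is f(-6) = -71.

-71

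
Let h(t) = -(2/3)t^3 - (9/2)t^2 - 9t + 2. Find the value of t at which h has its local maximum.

h'(t) = -2t^2 - 9t - 9 = 0 at t = -3, -3/2.
h''(t) = -4t - 9. h''(-3) = 3 > 0 ⇒ local minimum; h''(-3/2) = -3 < 0 ⇒ local maximum.
Thus h has its local maximum at t = -3/2, with value 61/8.

-3/2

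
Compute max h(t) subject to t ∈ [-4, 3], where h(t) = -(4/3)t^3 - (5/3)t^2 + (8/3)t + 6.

h'(t) = -4t^2 - (10/3)t + 8/3, which vanishes at t = -4/3 and t = 1/2.
Evaluating at the critical points and endpoints: h(-4) = 54; h(-4/3) = 214/81; h(1/2) = 27/4; h(3) = -37.
Hence the absolute maximum is 54 at t = -4.

54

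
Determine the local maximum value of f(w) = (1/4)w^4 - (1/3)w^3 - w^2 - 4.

f'(w) = w^3 - w^2 - 2w = 0 at w = -1, 0, 2.
Second-derivative test with f''(w) = 3w^2 - 2w - 2: f''(-1) = 3 > 0 ⇒ local minimum; f''(0) = -2 < 0 ⇒ local maximum; f''(2) = 6 > 0 ⇒ local minimum.
Thus f has its local maximum at w = 0, with value -4.

-4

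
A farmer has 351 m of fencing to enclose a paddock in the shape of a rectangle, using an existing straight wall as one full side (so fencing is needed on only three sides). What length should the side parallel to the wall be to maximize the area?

351/2

Let the sides perpendicular to the wall have length x and the parallel side y, so 2x + y = 351 and the area is A = xy = x(351 − 2x).
A'(x) = 351 − 4x = 0 gives x = 351/4, and A''(x) = −4 < 0 confirms a maximum.
Then y = 351 − 2·351/4 = 351/2 and A = 123201/8.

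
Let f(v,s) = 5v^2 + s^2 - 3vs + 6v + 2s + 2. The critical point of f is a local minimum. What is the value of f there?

∂f/∂v = 10v - 3s + 6 = 0 and ∂f/∂s = -3v + 2s + 2 = 0, so (v, s) = (-18/11, -38/11).
The Hessian has f_{vv} = 10, f_{ss} = 2, f_{vs} = -3, giving D = 11 > 0 with f_{vv} > 0, so the point is a local minimum.
f(-18/11, -38/11) = -70/11.

-70/11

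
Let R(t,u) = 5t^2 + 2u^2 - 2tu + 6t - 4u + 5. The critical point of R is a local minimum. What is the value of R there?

19/9

∂R/∂t = 10t - 2u + 6 = 0 and ∂R/∂u = -2t + 4u - 4 = 0, so (t, u) = (-4/9, 7/9).
The Hessian has R_{tt} = 10, R_{uu} = 4, R_{tu} = -2, giving D = 36 > 0 with R_{tt} > 0, so the point is a local minimum.
R(-4/9, 7/9) = 19/9.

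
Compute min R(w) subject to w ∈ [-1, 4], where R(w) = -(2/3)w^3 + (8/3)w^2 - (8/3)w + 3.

-23/3

R'(w) = -2w^2 + (16/3)w - 8/3, which vanishes at w = 2/3 and w = 2.
Candidates: R(-1) = 9, R(2/3) = 179/81, R(2) = 3, R(4) = -23/3.
The minimum over the interval is -23/3, attained at w = 4.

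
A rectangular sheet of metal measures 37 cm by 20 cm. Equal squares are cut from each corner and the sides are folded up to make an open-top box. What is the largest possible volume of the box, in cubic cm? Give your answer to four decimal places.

With cut size x, the volume is V(x) = x(37 − 2x)(20 − 2x) for 0 < x < 10.
V'(x) = 12x^2 − 228x + 740. Setting V'(x) = 0 gives x ≈ 4.1537 (the root in (0, 10)).
V''(x) = 24x − 228 is negative there, so this is the maximum; V ≈ 1393.5294.

1393.5294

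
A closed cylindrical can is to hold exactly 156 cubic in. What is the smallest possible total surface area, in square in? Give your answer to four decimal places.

160.4221

With radius r and height h, πr²h = 156 so h = 156/(πr²), and S(r) = 2πr² + 2πrh = 2πr² + 2·156/r.
S'(r) = 4πr − 2·156/r² = 0 ⇒ r³ = 156/(2π), so r ≈ 2.9173 and h = 2r ≈ 5.8346.
S''(r) = 4π + 4·156/r³ > 0, so this is the minimum; S ≈ 160.4221.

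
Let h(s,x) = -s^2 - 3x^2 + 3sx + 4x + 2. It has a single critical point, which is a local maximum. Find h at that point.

∂h/∂s = -2s + 3x = 0 and ∂h/∂x = 3s - 6x + 4 = 0, so (s, x) = (4, 8/3).
The Hessian has h_{ss} = -2, h_{xx} = -6, h_{sx} = 3, giving D = 3 > 0 with h_{ss} < 0, so the point is a local maximum.
h(4, 8/3) = 22/3.

22/3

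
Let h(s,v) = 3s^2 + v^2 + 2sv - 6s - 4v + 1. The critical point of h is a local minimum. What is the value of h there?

∂h/∂s = 6s + 2v - 6 = 0 and ∂h/∂v = 2s + 2v - 4 = 0, so (s, v) = (1/2, 3/2).
The Hessian has h_{ss} = 6, h_{vv} = 2, h_{sv} = 2, giving D = 8 > 0 with h_{ss} > 0, so the point is a local minimum.
h(1/2, 3/2) = -7/2.

-7/2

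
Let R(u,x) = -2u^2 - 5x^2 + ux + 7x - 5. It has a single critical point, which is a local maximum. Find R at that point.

∂R/∂u = -4u + x = 0 and ∂R/∂x = u - 10x + 7 = 0, so (u, x) = (7/39, 28/39).
The Hessian has R_{uu} = -4, R_{xx} = -10, R_{ux} = 1, giving D = 39 > 0 with R_{uu} < 0, so the point is a local maximum.
R(7/39, 28/39) = -97/39.

-97/39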